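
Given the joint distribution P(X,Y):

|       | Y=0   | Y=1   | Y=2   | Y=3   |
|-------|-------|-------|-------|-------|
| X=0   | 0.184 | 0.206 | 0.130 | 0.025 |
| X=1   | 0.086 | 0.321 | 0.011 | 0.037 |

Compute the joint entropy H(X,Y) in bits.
2.5128 bits

H(X,Y) = -Σ_{x,y} P(x,y) log₂ P(x,y). Per-cell terms -P(x,y)·log₂P(x,y):
  X=0: 0.44937, 0.46953, 0.38264, 0.13305
  X=1: 0.30440, 0.52623, 0.07157, 0.17598
Sum of the 8 terms: H(X,Y) = 2.5128 bits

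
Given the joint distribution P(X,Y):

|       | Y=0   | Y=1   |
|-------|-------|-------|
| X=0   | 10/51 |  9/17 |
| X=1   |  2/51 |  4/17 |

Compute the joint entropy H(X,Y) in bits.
1.6210 bits

H(X,Y) = -Σ_{x,y} P(x,y) log₂ P(x,y). Per-cell terms -P(x,y)·log₂P(x,y):
  X=0: 0.46088, 0.48576
  X=1: 0.18323, 0.49117
Sum of the 4 terms: H(X,Y) = 1.6210 bits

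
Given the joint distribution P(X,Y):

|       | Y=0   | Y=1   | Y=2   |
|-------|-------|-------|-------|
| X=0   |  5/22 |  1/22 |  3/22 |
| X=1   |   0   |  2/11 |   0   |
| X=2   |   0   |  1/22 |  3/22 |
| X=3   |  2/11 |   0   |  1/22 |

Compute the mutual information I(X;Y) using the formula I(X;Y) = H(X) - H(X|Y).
0.6999 bits

I(X;Y) = H(X) - H(X|Y)

Marginal of X (row sums):
  P(X=0) = 5/22 + 1/22 + 3/22 = 9/22
  P(X=1) = 0 + 2/11 + 0 = 2/11
  P(X=2) = 0 + 1/22 + 3/22 = 2/11
  P(X=3) = 2/11 + 0 + 1/22 = 5/22
H(X) = -[(9/22)·log₂(9/22) + (2/11)·log₂(2/11) + (2/11)·log₂(2/11) + (5/22)·log₂(5/22)]
  = 0.5275 + 0.4472 + 0.4472 + 0.4858 = 1.9077 bits

Marginal of Y (column sums):
  P(Y=0) = 5/22 + 0 + 0 + 2/11 = 9/22
  P(Y=1) = 1/22 + 2/11 + 1/22 + 0 = 3/11
  P(Y=2) = 3/22 + 0 + 3/22 + 1/22 = 7/22
H(X|Y) = Σ_y P(y)·H(X|Y=y):
  Y=0: P(Y=0) = 9/22, P(X|Y=0) = (5/9, 0, 0, 4/9) → H(X|Y=0) = 0.9911
  Y=1: P(Y=1) = 3/11, P(X|Y=1) = (1/6, 2/3, 1/6, 0) → H(X|Y=1) = 1.2516
  Y=2: P(Y=2) = 7/22, P(X|Y=2) = (3/7, 0, 3/7, 1/7) → H(X|Y=2) = 1.4488
H(X|Y) = (9/22)·0.9911 + (3/11)·1.2516 + (7/22)·1.4488 = 1.2078 bits

I(X;Y) = H(X) - H(X|Y) = 1.9077 - 1.2078 = 0.6999 bits

Cross-check via I(X;Y) = H(X) + H(Y) - H(X,Y): computing H(Y) from the column sums and H(X,Y) from the 12 cells in the same way gives H(Y) = 1.5644 bits and H(X,Y) = 2.7722 bits, so
I(X;Y) = 1.9077 + 1.5644 - 2.7722 = 0.6999 bits ✓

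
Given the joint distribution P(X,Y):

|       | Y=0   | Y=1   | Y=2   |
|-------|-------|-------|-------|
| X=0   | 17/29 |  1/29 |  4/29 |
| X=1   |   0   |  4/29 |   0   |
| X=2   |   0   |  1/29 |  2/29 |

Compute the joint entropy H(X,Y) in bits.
1.8412 bits

H(X,Y) = -Σ_{x,y} P(x,y) log₂ P(x,y). Per-cell terms -P(x,y)·log₂P(x,y):
  X=0: 0.4517, 0.1675, 0.3942
  X=1: 0.0000, 0.3942, 0.0000
  X=2: 0.0000, 0.1675, 0.2661
  (cells with P = 0 contribute 0)
Sum of the 9 terms: H(X,Y) = 1.8412 bits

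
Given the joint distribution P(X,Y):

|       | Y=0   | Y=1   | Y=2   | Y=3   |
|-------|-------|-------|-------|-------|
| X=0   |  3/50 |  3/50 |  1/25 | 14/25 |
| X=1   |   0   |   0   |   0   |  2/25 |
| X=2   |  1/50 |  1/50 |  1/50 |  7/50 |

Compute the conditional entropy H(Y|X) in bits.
1.0714 bits

H(Y|X) = H(X,Y) - H(X)

H(X,Y) = -Σ_{x,y} P(x,y) log₂ P(x,y). Per-cell terms -P(x,y)·log₂P(x,y):
  X=0: 0.2435, 0.2435, 0.1858, 0.4684
  X=1: 0.0000, 0.0000, 0.0000, 0.2915
  X=2: 0.1129, 0.1129, 0.1129, 0.3971
  (cells with P = 0 contribute 0)
Sum of the 12 terms: H(X,Y) = 2.1685 bits

Marginal of X (row sums):
  P(X=0) = 3/50 + 3/50 + 1/25 + 14/25 = 18/25
  P(X=1) = 0 + 0 + 0 + 2/25 = 2/25
  P(X=2) = 1/50 + 1/50 + 1/50 + 7/50 = 1/5
H(X) = -[(18/25)·log₂(18/25) + (2/25)·log₂(2/25) + (1/5)·log₂(1/5)]
  = 0.3412 + 0.2915 + 0.4644 = 1.0971 bits

H(Y|X) = H(X,Y) - H(X) = 2.1685 - 1.0971 = 1.0714 bits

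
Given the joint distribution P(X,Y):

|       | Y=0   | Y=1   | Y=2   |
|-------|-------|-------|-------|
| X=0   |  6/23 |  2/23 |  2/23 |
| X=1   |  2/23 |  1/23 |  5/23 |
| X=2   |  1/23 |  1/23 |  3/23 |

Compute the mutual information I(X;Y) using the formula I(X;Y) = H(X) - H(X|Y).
0.1452 bits

I(X;Y) = H(X) - H(X|Y)

Marginal of X (row sums):
  P(X=0) = 6/23 + 2/23 + 2/23 = 10/23
  P(X=1) = 2/23 + 1/23 + 5/23 = 8/23
  P(X=2) = 1/23 + 1/23 + 3/23 = 5/23
H(X) = -[(10/23)·log₂(10/23) + (8/23)·log₂(8/23) + (5/23)·log₂(5/23)]
  = 0.52245 + 0.52993 + 0.47862 = 1.53100 bits

Marginal of Y (column sums):
  P(Y=0) = 6/23 + 2/23 + 1/23 = 9/23
  P(Y=1) = 2/23 + 1/23 + 1/23 = 4/23
  P(Y=2) = 2/23 + 5/23 + 3/23 = 10/23
H(X|Y) = Σ_y P(y)·H(X|Y=y):
  Y=0: P(Y=0) = 9/23, P(X|Y=0) = (2/3, 2/9, 1/9) → H(X|Y=0) = 1.22439
  Y=1: P(Y=1) = 4/23, P(X|Y=1) = (1/2, 1/4, 1/4) → H(X|Y=1) = 1.50000
  Y=2: P(Y=2) = 10/23, P(X|Y=2) = (1/5, 1/2, 3/10) → H(X|Y=2) = 1.48548
H(X|Y) = (9/23)·1.22439 + (4/23)·1.50000 + (10/23)·1.48548 = 1.38584 bits

I(X;Y) = H(X) - H(X|Y) = 1.53100 - 1.38584 = 0.1452 bits

Cross-check via I(X;Y) = H(X) + H(Y) - H(X,Y): computing H(Y) from the column sums and H(X,Y) from the 9 cells in the same way gives H(Y) = 1.49101 bits and H(X,Y) = 2.87685 bits, so
I(X;Y) = 1.53100 + 1.49101 - 2.87685 = 0.1452 bits ✓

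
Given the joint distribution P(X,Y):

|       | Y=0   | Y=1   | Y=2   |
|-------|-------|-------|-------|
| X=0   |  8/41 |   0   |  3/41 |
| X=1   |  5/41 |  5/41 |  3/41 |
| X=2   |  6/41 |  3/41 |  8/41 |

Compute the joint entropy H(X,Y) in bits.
2.8943 bits

H(X,Y) = -Σ_{x,y} P(x,y) log₂ P(x,y). Per-cell terms -P(x,y)·log₂P(x,y):
  X=0: 0.46001, 0.00000, 0.27604
  X=1: 0.37020, 0.37020, 0.27604
  X=2: 0.40574, 0.27604, 0.46001
  (cells with P = 0 contribute 0)
Sum of the 9 terms: H(X,Y) = 2.8943 bits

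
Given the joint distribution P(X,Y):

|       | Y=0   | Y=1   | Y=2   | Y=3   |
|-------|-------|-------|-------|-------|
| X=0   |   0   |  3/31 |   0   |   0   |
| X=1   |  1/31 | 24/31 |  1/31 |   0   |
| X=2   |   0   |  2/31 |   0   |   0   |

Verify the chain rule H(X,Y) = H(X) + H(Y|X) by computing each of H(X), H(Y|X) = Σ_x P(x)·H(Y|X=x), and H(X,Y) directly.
H(X) = 0.7940 bits, H(Y|X) = 0.3927 bits, H(X,Y) = 1.1866 bits

Marginal of X (row sums):
  P(X=0) = 0 + 3/31 + 0 + 0 = 3/31
  P(X=1) = 1/31 + 24/31 + 1/31 + 0 = 26/31
  P(X=2) = 0 + 2/31 + 0 + 0 = 2/31
H(X) = -[(3/31)·log₂(3/31) + (26/31)·log₂(26/31) + (2/31)·log₂(2/31)]
  = 0.32605 + 0.21283 + 0.25511 = 0.7940 bits

H(Y|X) = Σ_x P(x)·H(Y|X=x):
  X=0: P(X=0) = 3/31, P(Y|X=0) = (0, 1, 0, 0) → H(Y|X=0) = 0.00000
  X=1: P(X=1) = 26/31, P(Y|X=1) = (1/26, 12/13, 1/26, 0) → H(Y|X=1) = 0.46817
  X=2: P(X=2) = 2/31, P(Y|X=2) = (0, 1, 0, 0) → H(Y|X=2) = 0.00000
H(Y|X) = (3/31)·0.00000 + (26/31)·0.46817 + (2/31)·0.00000 = 0.3927 bits

H(X,Y) = -Σ_{x,y} P(x,y) log₂ P(x,y). Per-cell terms -P(x,y)·log₂P(x,y):
  X=0: 0.00000, 0.32605, 0.00000, 0.00000
  X=1: 0.15981, 0.28586, 0.15981, 0.00000
  X=2: 0.00000, 0.25511, 0.00000, 0.00000
  (cells with P = 0 contribute 0)
Sum of the 12 terms: H(X,Y) = 1.1866 bits

Chain rule check:
  H(X) + H(Y|X) = 0.7940 + 0.3927 = 1.1867 bits
  H(X,Y) = 1.1866 bits
✓ Chain rule verified (Δ = 0.0001 is 4-dp rounding noise: each of the three values was rounded independently).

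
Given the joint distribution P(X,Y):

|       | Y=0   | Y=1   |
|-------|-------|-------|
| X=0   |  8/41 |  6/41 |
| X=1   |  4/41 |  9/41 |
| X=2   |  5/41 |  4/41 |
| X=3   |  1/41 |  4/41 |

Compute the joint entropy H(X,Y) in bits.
2.8295 bits

H(X,Y) = -Σ_{x,y} P(x,y) log₂ P(x,y). Per-cell terms -P(x,y)·log₂P(x,y):
  X=0: 0.46001, 0.40574
  X=1: 0.32757, 0.48021
  X=2: 0.37020, 0.32757
  X=3: 0.13067, 0.32757
Sum of the 8 terms: H(X,Y) = 2.8295 bits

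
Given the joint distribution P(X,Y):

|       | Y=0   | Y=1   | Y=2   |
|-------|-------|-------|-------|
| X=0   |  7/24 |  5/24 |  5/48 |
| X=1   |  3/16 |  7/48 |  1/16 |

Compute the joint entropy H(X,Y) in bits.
2.4377 bits

H(X,Y) = -Σ_{x,y} P(x,y) log₂ P(x,y). Per-cell terms -P(x,y)·log₂P(x,y):
  X=0: 0.51847, 0.47147, 0.33990
  X=1: 0.45282, 0.40507, 0.25000
Sum of the 6 terms: H(X,Y) = 2.4377 bits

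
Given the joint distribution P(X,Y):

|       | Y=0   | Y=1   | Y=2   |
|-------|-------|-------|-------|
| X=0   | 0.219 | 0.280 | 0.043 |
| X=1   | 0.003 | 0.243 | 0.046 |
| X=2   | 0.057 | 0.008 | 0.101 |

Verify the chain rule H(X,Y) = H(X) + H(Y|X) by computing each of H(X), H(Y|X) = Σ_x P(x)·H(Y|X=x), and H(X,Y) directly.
H(X) = 1.4276 bits, H(Y|X) = 1.1125 bits, H(X,Y) = 2.5401 bits

Marginal of X (row sums):
  P(X=0) = 0.219 + 0.280 + 0.043 = 0.542
  P(X=1) = 0.003 + 0.243 + 0.046 = 0.292
  P(X=2) = 0.057 + 0.008 + 0.101 = 0.166
H(X) = -[0.542·log₂(0.542) + 0.292·log₂(0.292) + 0.166·log₂(0.166)]
  = 0.478930 + 0.518580 + 0.430064 = 1.4276 bits

H(Y|X) = Σ_x P(x)·H(Y|X=x):
  X=0: P(X=0) = 0.542, P(Y|X=0) = (219/542, 140/271, 43/542) → H(Y|X=0) = 1.310549
  X=1: P(X=1) = 0.292, P(Y|X=1) = (3/292, 243/292, 23/146) → H(Y|X=1) = 0.708427
  X=2: P(X=2) = 0.166, P(Y|X=2) = (57/166, 4/83, 101/166) → H(Y|X=2) = 1.176521
H(Y|X) = 0.542·1.310549 + 0.292·0.708427 + 0.166·1.176521 = 1.1125 bits

H(X,Y) = -Σ_{x,y} P(x,y) log₂ P(x,y). Per-cell terms -P(x,y)·log₂P(x,y):
  X=0: 0.479828, 0.514220, 0.195199
  X=1: 0.025142, 0.495956, 0.204342
  X=2: 0.235575, 0.055726, 0.334065
Sum of the 9 terms: H(X,Y) = 2.5401 bits

Chain rule check:
  H(X) + H(Y|X) = 1.4276 + 1.1125 = 2.5401 bits
  H(X,Y) = 2.5401 bits
✓ Chain rule verified.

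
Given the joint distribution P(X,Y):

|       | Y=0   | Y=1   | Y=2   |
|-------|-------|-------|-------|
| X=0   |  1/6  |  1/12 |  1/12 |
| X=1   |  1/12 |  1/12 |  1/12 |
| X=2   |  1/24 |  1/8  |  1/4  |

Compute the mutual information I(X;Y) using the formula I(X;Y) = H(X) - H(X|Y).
0.1272 bits

I(X;Y) = H(X) - H(X|Y)

Marginal of X (row sums):
  P(X=0) = 1/6 + 1/12 + 1/12 = 1/3
  P(X=1) = 1/12 + 1/12 + 1/12 = 1/4
  P(X=2) = 1/24 + 1/8 + 1/4 = 5/12
H(X) = -[(1/3)·log₂(1/3) + (1/4)·log₂(1/4) + (5/12)·log₂(5/12)]
  = 0.5283 + 0.5000 + 0.5263 = 1.5546 bits

Marginal of Y (column sums):
  P(Y=0) = 1/6 + 1/12 + 1/24 = 7/24
  P(Y=1) = 1/12 + 1/12 + 1/8 = 7/24
  P(Y=2) = 1/12 + 1/12 + 1/4 = 5/12
H(X|Y) = Σ_y P(y)·H(X|Y=y):
  Y=0: P(Y=0) = 7/24, P(X|Y=0) = (4/7, 2/7, 1/7) → H(X|Y=0) = 1.3788
  Y=1: P(Y=1) = 7/24, P(X|Y=1) = (2/7, 2/7, 3/7) → H(X|Y=1) = 1.5567
  Y=2: P(Y=2) = 5/12, P(X|Y=2) = (1/5, 1/5, 3/5) → H(X|Y=2) = 1.3710
H(X|Y) = (7/24)·1.3788 + (7/24)·1.5567 + (5/12)·1.3710 = 1.4274 bits

I(X;Y) = H(X) - H(X|Y) = 1.5546 - 1.4274 = 0.1272 bits

Cross-check via I(X;Y) = H(X) + H(Y) - H(X,Y): computing H(Y) from the column sums and H(X,Y) from the 9 cells in the same way gives H(Y) = 1.5632 bits and H(X,Y) = 2.9906 bits, so
I(X;Y) = 1.5546 + 1.5632 - 2.9906 = 0.1272 bits ✓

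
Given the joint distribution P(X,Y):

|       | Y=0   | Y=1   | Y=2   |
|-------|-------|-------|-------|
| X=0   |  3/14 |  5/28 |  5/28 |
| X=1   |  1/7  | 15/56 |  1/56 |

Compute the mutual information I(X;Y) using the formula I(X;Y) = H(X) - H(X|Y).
0.1187 bits

I(X;Y) = H(X) - H(X|Y)

Marginal of X (row sums):
  P(X=0) = 3/14 + 5/28 + 5/28 = 4/7
  P(X=1) = 1/7 + 15/56 + 1/56 = 3/7
H(X) = -[(4/7)·log₂(4/7) + (3/7)·log₂(3/7)]
  = 0.46135 + 0.52388 = 0.98523 bits

Marginal of Y (column sums):
  P(Y=0) = 3/14 + 1/7 = 5/14
  P(Y=1) = 5/28 + 15/56 = 25/56
  P(Y=2) = 5/28 + 1/56 = 11/56
H(X|Y) = Σ_y P(y)·H(X|Y=y):
  Y=0: P(Y=0) = 5/14, P(X|Y=0) = (3/5, 2/5) → H(X|Y=0) = 0.97095
  Y=1: P(Y=1) = 25/56, P(X|Y=1) = (2/5, 3/5) → H(X|Y=1) = 0.97095
  Y=2: P(Y=2) = 11/56, P(X|Y=2) = (10/11, 1/11) → H(X|Y=2) = 0.43950
H(X|Y) = (5/14)·0.97095 + (25/56)·0.97095 + (11/56)·0.43950 = 0.86656 bits

I(X;Y) = H(X) - H(X|Y) = 0.98523 - 0.86656 = 0.1187 bits

Cross-check via I(X;Y) = H(X) + H(Y) - H(X,Y): computing H(Y) from the column sums and H(X,Y) from the 6 cells in the same way gives H(Y) = 1.51113 bits and H(X,Y) = 2.37769 bits, so
I(X;Y) = 0.98523 + 1.51113 - 2.37769 = 0.1187 bits ✓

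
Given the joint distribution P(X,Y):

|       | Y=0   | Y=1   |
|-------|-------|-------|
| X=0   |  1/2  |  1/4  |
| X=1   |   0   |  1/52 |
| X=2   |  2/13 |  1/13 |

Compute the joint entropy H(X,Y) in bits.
1.8097 bits

H(X,Y) = -Σ_{x,y} P(x,y) log₂ P(x,y). Per-cell terms -P(x,y)·log₂P(x,y):
  X=0: 0.5000, 0.5000
  X=1: 0.0000, 0.1096
  X=2: 0.4155, 0.2846
  (cells with P = 0 contribute 0)
Sum of the 6 terms: H(X,Y) = 1.8097 bits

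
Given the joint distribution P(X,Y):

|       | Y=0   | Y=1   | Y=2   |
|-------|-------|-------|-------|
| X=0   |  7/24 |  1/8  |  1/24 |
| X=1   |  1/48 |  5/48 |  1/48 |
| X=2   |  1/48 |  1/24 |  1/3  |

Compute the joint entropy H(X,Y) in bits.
2.4928 bits

H(X,Y) = -Σ_{x,y} P(x,y) log₂ P(x,y). Per-cell terms -P(x,y)·log₂P(x,y):
  X=0: 0.51847, 0.37500, 0.19104
  X=1: 0.11635, 0.33990, 0.11635
  X=2: 0.11635, 0.19104, 0.52832
Sum of the 9 terms: H(X,Y) = 2.4928 bits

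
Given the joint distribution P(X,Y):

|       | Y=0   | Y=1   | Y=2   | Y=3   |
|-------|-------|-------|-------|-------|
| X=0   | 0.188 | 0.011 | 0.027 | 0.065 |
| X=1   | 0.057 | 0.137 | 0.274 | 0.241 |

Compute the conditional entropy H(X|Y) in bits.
0.6076 bits

H(X|Y) = H(X,Y) - H(Y)

H(X,Y) = -Σ_{x,y} P(x,y) log₂ P(x,y). Per-cell terms -P(x,y)·log₂P(x,y):
  X=0: 0.453305, 0.071570, 0.140694, 0.256322
  X=1: 0.235575, 0.392882, 0.511764, 0.494748
Sum of the 8 terms: H(X,Y) = 2.55686 bits

Marginal of Y (column sums):
  P(Y=0) = 0.188 + 0.057 = 0.245
  P(Y=1) = 0.011 + 0.137 = 0.148
  P(Y=2) = 0.027 + 0.274 = 0.301
  P(Y=3) = 0.065 + 0.241 = 0.306
H(Y) = -[0.245·log₂(0.245) + 0.148·log₂(0.148) + 0.301·log₂(0.301) + 0.306·log₂(0.306)]
  = 0.497141 + 0.407937 + 0.521382 + 0.522769 = 1.94923 bits

H(X|Y) = H(X,Y) - H(Y) = 2.55686 - 1.94923 = 0.6076 bits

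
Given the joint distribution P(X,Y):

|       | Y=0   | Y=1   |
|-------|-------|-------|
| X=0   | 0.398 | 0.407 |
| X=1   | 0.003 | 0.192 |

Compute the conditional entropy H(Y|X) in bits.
0.8273 bits

H(Y|X) = H(X,Y) - H(X)

H(X,Y) = -Σ_{x,y} P(x,y) log₂ P(x,y). Per-cell terms -P(x,y)·log₂P(x,y):
  X=0: 0.52901, 0.52784
  X=1: 0.02514, 0.45712
Sum of the 4 terms: H(X,Y) = 1.5391 bits

Marginal of X (row sums):
  P(X=0) = 0.398 + 0.407 = 0.805
  P(X=1) = 0.003 + 0.192 = 0.195
H(X) = -[0.805·log₂(0.805) + 0.195·log₂(0.195)]
  = 0.25192 + 0.45990 = 0.7118 bits

H(Y|X) = H(X,Y) - H(X) = 1.5391 - 0.7118 = 0.8273 bits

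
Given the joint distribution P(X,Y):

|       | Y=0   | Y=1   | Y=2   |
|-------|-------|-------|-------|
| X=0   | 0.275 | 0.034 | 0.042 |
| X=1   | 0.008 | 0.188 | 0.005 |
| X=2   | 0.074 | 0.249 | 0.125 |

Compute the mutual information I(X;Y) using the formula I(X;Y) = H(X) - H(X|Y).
0.4235 bits

I(X;Y) = H(X) - H(X|Y)

Marginal of X (row sums):
  P(X=0) = 0.275 + 0.034 + 0.042 = 0.351
  P(X=1) = 0.008 + 0.188 + 0.005 = 0.201
  P(X=2) = 0.074 + 0.249 + 0.125 = 0.448
H(X) = -[0.351·log₂(0.351) + 0.201·log₂(0.201) + 0.448·log₂(0.448)]
  = 0.53017 + 0.46526 + 0.51898 = 1.5144 bits

Marginal of Y (column sums):
  P(Y=0) = 0.275 + 0.008 + 0.074 = 0.357
  P(Y=1) = 0.034 + 0.188 + 0.249 = 0.471
  P(Y=2) = 0.042 + 0.005 + 0.125 = 0.172
H(X|Y) = Σ_y P(y)·H(X|Y=y):
  Y=0: P(Y=0) = 0.357, P(X|Y=0) = (275/357, 8/357, 74/357) → H(X|Y=0) = 0.88341
  Y=1: P(Y=1) = 0.471, P(X|Y=1) = (34/471, 188/471, 83/157) → H(X|Y=1) = 1.28876
  Y=2: P(Y=2) = 0.172, P(X|Y=2) = (21/86, 5/172, 125/172) → H(X|Y=2) = 0.97969
H(X|Y) = 0.357·0.88341 + 0.471·1.28876 + 0.172·0.97969 = 1.0909 bits

I(X;Y) = H(X) - H(X|Y) = 1.5144 - 1.0909 = 0.4235 bits

Cross-check via I(X;Y) = H(X) + H(Y) - H(X,Y): computing H(Y) from the column sums and H(X,Y) from the 9 cells in the same way gives H(Y) = 1.4789 bits and H(X,Y) = 2.5698 bits, so
I(X;Y) = 1.5144 + 1.4789 - 2.5698 = 0.4235 bits ✓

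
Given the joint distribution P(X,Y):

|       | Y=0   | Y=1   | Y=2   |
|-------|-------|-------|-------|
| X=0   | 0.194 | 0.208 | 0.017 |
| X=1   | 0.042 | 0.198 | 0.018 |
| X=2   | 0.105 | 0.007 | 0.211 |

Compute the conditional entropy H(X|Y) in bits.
1.1004 bits

H(X|Y) = H(X,Y) - H(Y)

H(X,Y) = -Σ_{x,y} P(x,y) log₂ P(x,y). Per-cell terms -P(x,y)·log₂P(x,y):
  X=0: 0.45898, 0.47119, 0.09993
  X=1: 0.19209, 0.46261, 0.10433
  X=2: 0.34141, 0.05011, 0.47363
Sum of the 9 terms: H(X,Y) = 2.6543 bits

Marginal of Y (column sums):
  P(Y=0) = 0.194 + 0.042 + 0.105 = 0.341
  P(Y=1) = 0.208 + 0.198 + 0.007 = 0.413
  P(Y=2) = 0.017 + 0.018 + 0.211 = 0.246
H(Y) = -[0.341·log₂(0.341) + 0.413·log₂(0.413) + 0.246·log₂(0.246)]
  = 0.52929 + 0.52690 + 0.49772 = 1.5539 bits

H(X|Y) = H(X,Y) - H(Y) = 2.6543 - 1.5539 = 1.1004 bits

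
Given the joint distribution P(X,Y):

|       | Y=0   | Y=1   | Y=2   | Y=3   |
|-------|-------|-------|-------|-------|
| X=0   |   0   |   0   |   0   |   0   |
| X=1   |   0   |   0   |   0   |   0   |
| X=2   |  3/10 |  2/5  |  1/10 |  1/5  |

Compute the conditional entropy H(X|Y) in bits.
0.0000 bits

H(X|Y) = H(X,Y) - H(Y)

H(X,Y) = -Σ_{x,y} P(x,y) log₂ P(x,y). Per-cell terms -P(x,y)·log₂P(x,y):
  X=0: 0.00000, 0.00000, 0.00000, 0.00000
  X=1: 0.00000, 0.00000, 0.00000, 0.00000
  X=2: 0.52109, 0.52877, 0.33219, 0.46439
  (cells with P = 0 contribute 0)
Sum of the 12 terms: H(X,Y) = 1.8464 bits

Marginal of Y (column sums):
  P(Y=0) = 0 + 0 + 3/10 = 3/10
  P(Y=1) = 0 + 0 + 2/5 = 2/5
  P(Y=2) = 0 + 0 + 1/10 = 1/10
  P(Y=3) = 0 + 0 + 1/5 = 1/5
H(Y) = -[(3/10)·log₂(3/10) + (2/5)·log₂(2/5) + (1/10)·log₂(1/10) + (1/5)·log₂(1/5)]
  = 0.52109 + 0.52877 + 0.33219 + 0.46439 = 1.8464 bits

H(X|Y) = H(X,Y) - H(Y) = 1.8464 - 1.8464 = 0.0000 bits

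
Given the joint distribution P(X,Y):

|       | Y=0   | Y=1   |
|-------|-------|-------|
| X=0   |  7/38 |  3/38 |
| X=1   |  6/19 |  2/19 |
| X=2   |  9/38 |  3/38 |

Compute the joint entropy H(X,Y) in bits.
2.3871 bits

H(X,Y) = -Σ_{x,y} P(x,y) log₂ P(x,y). Per-cell terms -P(x,y)·log₂P(x,y):
  X=0: 0.44958, 0.28918
  X=1: 0.52515, 0.34189
  X=2: 0.49216, 0.28918
Sum of the 6 terms: H(X,Y) = 2.3871 bits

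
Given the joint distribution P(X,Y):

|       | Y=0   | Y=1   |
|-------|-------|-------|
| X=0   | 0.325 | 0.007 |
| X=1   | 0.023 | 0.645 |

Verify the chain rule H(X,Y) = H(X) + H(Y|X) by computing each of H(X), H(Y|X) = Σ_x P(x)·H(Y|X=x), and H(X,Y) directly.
H(X) = 0.9170 bits, H(Y|X) = 0.1934 bits, H(X,Y) = 1.1103 bits

Marginal of X (row sums):
  P(X=0) = 0.325 + 0.007 = 0.332
  P(X=1) = 0.023 + 0.645 = 0.668
H(X) = -[0.332·log₂(0.332) + 0.668·log₂(0.668)]
  = 0.52813 + 0.38883 = 0.9170 bits

H(Y|X) = Σ_x P(x)·H(Y|X=x):
  X=0: P(X=0) = 0.332, P(Y|X=0) = (325/332, 7/332) → H(Y|X=0) = 0.14749
  X=1: P(X=1) = 0.668, P(Y|X=1) = (23/668, 645/668) → H(Y|X=1) = 0.21615
H(Y|X) = 0.332·0.14749 + 0.668·0.21615 = 0.1934 bits

H(X,Y) = -Σ_{x,y} P(x,y) log₂ P(x,y). Per-cell terms -P(x,y)·log₂P(x,y):
  X=0: 0.52698, 0.05011
  X=1: 0.12517, 0.40805
Sum of the 4 terms: H(X,Y) = 1.1103 bits

Chain rule check:
  H(X) + H(Y|X) = 0.9170 + 0.1934 = 1.1104 bits
  H(X,Y) = 1.1103 bits
✓ Chain rule verified (Δ = 0.0001 is 4-dp rounding noise: each of the three values was rounded independently).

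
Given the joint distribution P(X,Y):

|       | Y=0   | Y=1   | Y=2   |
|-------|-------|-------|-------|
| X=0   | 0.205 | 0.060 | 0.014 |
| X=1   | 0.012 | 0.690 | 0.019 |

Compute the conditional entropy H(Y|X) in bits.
0.4989 bits

H(Y|X) = H(X,Y) - H(X)

H(X,Y) = -Σ_{x,y} P(x,y) log₂ P(x,y). Per-cell terms -P(x,y)·log₂P(x,y):
  X=0: 0.4687, 0.2435, 0.0862
  X=1: 0.0766, 0.3694, 0.1086
Sum of the 6 terms: H(X,Y) = 1.3530 bits

Marginal of X (row sums):
  P(X=0) = 0.205 + 0.060 + 0.014 = 0.279
  P(X=1) = 0.012 + 0.690 + 0.019 = 0.721
H(X) = -[0.279·log₂(0.279) + 0.721·log₂(0.721)]
  = 0.5138 + 0.3403 = 0.8541 bits

H(Y|X) = H(X,Y) - H(X) = 1.3530 - 0.8541 = 0.4989 bits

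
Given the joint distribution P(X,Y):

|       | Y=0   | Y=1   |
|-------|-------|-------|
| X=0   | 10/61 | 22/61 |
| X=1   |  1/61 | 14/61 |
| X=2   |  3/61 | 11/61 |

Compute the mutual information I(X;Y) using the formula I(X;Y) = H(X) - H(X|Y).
0.0482 bits

I(X;Y) = H(X) - H(X|Y)

Marginal of X (row sums):
  P(X=0) = 10/61 + 22/61 = 32/61
  P(X=1) = 1/61 + 14/61 = 15/61
  P(X=2) = 3/61 + 11/61 = 14/61
H(X) = -[(32/61)·log₂(32/61) + (15/61)·log₂(15/61) + (14/61)·log₂(14/61)]
  = 0.48826 + 0.49767 + 0.48733 = 1.47326 bits

Marginal of Y (column sums):
  P(Y=0) = 10/61 + 1/61 + 3/61 = 14/61
  P(Y=1) = 22/61 + 14/61 + 11/61 = 47/61
H(X|Y) = Σ_y P(y)·H(X|Y=y):
  Y=0: P(Y=0) = 14/61, P(X|Y=0) = (5/7, 1/14, 3/14) → H(X|Y=0) = 1.09491
  Y=1: P(Y=1) = 47/61, P(X|Y=1) = (22/47, 14/47, 11/47) → H(X|Y=1) = 1.52344
H(X|Y) = (14/61)·1.09491 + (47/61)·1.52344 = 1.42509 bits

I(X;Y) = H(X) - H(X|Y) = 1.47326 - 1.42509 = 0.0482 bits

Cross-check via I(X;Y) = H(X) + H(Y) - H(X,Y): computing H(Y) from the column sums and H(X,Y) from the 6 cells in the same way gives H(Y) = 0.77715 bits and H(X,Y) = 2.20224 bits, so
I(X;Y) = 1.47326 + 0.77715 - 2.20224 = 0.0482 bits ✓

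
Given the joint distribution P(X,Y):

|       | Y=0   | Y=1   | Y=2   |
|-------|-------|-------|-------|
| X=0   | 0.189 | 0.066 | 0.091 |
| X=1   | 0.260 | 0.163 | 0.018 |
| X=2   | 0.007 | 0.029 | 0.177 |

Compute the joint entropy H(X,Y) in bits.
2.7044 bits

H(X,Y) = -Σ_{x,y} P(x,y) log₂ P(x,y). Per-cell terms -P(x,y)·log₂P(x,y):
  X=0: 0.4543, 0.2588, 0.3147
  X=1: 0.5053, 0.4266, 0.1043
  X=2: 0.0501, 0.1481, 0.4422
Sum of the 9 terms: H(X,Y) = 2.7044 bits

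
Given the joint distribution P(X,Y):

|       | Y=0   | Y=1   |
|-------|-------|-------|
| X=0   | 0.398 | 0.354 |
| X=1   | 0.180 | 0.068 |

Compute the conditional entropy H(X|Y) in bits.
0.7860 bits

H(X|Y) = H(X,Y) - H(Y)

H(X,Y) = -Σ_{x,y} P(x,y) log₂ P(x,y). Per-cell terms -P(x,y)·log₂P(x,y):
  X=0: 0.5290, 0.5304
  X=1: 0.4453, 0.2637
Sum of the 4 terms: H(X,Y) = 1.7684 bits

Marginal of Y (column sums):
  P(Y=0) = 0.398 + 0.180 = 0.578
  P(Y=1) = 0.354 + 0.068 = 0.422
H(Y) = -[0.578·log₂(0.578) + 0.422·log₂(0.422)]
  = 0.4571 + 0.5253 = 0.9824 bits

H(X|Y) = H(X,Y) - H(Y) = 1.7684 - 0.9824 = 0.7860 bits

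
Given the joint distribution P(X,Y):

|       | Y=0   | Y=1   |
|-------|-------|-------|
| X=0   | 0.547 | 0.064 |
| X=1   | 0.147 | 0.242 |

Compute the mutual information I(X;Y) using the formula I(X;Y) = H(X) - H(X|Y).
0.2208 bits

I(X;Y) = H(X) - H(X|Y)

Marginal of X (row sums):
  P(X=0) = 0.547 + 0.064 = 0.611
  P(X=1) = 0.147 + 0.242 = 0.389
H(X) = -[0.611·log₂(0.611) + 0.389·log₂(0.389)]
  = 0.4343 + 0.5299 = 0.9642 bits

Marginal of Y (column sums):
  P(Y=0) = 0.547 + 0.147 = 0.694
  P(Y=1) = 0.064 + 0.242 = 0.306
H(X|Y) = Σ_y P(y)·H(X|Y=y):
  Y=0: P(Y=0) = 0.694, P(X|Y=0) = (547/694, 147/694) → H(X|Y=0) = 0.7449
  Y=1: P(Y=1) = 0.306, P(X|Y=1) = (32/153, 121/153) → H(X|Y=1) = 0.7399
H(X|Y) = 0.694·0.7449 + 0.306·0.7399 = 0.7434 bits

I(X;Y) = H(X) - H(X|Y) = 0.9642 - 0.7434 = 0.2208 bits

Cross-check via I(X;Y) = H(X) + H(Y) - H(X,Y): computing H(Y) from the column sums and H(X,Y) from the 4 cells in the same way gives H(Y) = 0.8885 bits and H(X,Y) = 1.6319 bits, so
I(X;Y) = 0.9642 + 0.8885 - 1.6319 = 0.2208 bits ✓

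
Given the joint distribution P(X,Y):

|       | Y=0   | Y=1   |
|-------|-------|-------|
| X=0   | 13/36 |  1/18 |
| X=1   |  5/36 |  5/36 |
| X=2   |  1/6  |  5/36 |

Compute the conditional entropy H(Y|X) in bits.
0.8176 bits

H(Y|X) = H(X,Y) - H(X)

H(X,Y) = -Σ_{x,y} P(x,y) log₂ P(x,y). Per-cell terms -P(x,y)·log₂P(x,y):
  X=0: 0.53065, 0.23166
  X=1: 0.39556, 0.39556
  X=2: 0.43083, 0.39556
Sum of the 6 terms: H(X,Y) = 2.3798 bits

Marginal of X (row sums):
  P(X=0) = 13/36 + 1/18 = 5/12
  P(X=1) = 5/36 + 5/36 = 5/18
  P(X=2) = 1/6 + 5/36 = 11/36
H(X) = -[(5/12)·log₂(5/12) + (5/18)·log₂(5/18) + (11/36)·log₂(11/36)]
  = 0.52626 + 0.51333 + 0.52265 = 1.5622 bits

H(Y|X) = H(X,Y) - H(X) = 2.3798 - 1.5622 = 0.8176 bits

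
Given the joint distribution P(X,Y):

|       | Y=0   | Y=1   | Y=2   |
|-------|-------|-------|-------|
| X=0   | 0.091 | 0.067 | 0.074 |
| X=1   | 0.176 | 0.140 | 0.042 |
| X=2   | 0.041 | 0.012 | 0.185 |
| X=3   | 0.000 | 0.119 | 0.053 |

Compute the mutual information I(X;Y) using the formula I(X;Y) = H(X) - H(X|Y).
0.3417 bits

I(X;Y) = H(X) - H(X|Y)

Marginal of X (row sums):
  P(X=0) = 0.091 + 0.067 + 0.074 = 0.232
  P(X=1) = 0.176 + 0.140 + 0.042 = 0.358
  P(X=2) = 0.041 + 0.012 + 0.185 = 0.238
  P(X=3) = 0.000 + 0.119 + 0.053 = 0.172
H(X) = -[0.232·log₂(0.232) + 0.358·log₂(0.358) + 0.238·log₂(0.238) + 0.172·log₂(0.172)]
  = 0.48901 + 0.53054 + 0.49289 + 0.43680 = 1.94924 bits

Marginal of Y (column sums):
  P(Y=0) = 0.091 + 0.176 + 0.041 + 0.000 = 0.308
  P(Y=1) = 0.067 + 0.140 + 0.012 + 0.119 = 0.338
  P(Y=2) = 0.074 + 0.042 + 0.185 + 0.053 = 0.354
H(X|Y) = Σ_y P(y)·H(X|Y=y):
  Y=0: P(Y=0) = 0.308, P(X|Y=0) = (13/44, 4/7, 41/308, 0) → H(X|Y=0) = 1.36832
  Y=1: P(Y=1) = 0.338, P(X|Y=1) = (67/338, 70/169, 6/169, 119/338) → H(X|Y=1) = 1.69073
  Y=2: P(Y=2) = 0.354, P(X|Y=2) = (37/177, 7/59, 185/354, 53/354) → H(X|Y=2) = 1.73636
H(X|Y) = 0.308·1.36832 + 0.338·1.69073 + 0.354·1.73636 = 1.60758 bits

I(X;Y) = H(X) - H(X|Y) = 1.94924 - 1.60758 = 0.3417 bits

Cross-check via I(X;Y) = H(X) + H(Y) - H(X,Y): computing H(Y) from the column sums and H(X,Y) from the 12 cells in the same way gives H(Y) = 1.58258 bits and H(X,Y) = 3.19016 bits, so
I(X;Y) = 1.94924 + 1.58258 - 3.19016 = 0.3417 bits ✓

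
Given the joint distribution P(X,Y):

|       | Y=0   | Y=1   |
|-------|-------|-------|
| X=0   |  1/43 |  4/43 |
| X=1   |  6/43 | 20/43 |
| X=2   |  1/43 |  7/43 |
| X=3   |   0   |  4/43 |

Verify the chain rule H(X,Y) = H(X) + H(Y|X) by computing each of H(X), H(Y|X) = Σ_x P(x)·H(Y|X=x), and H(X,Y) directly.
H(X) = 1.5700 bits, H(Y|X) = 0.6563 bits, H(X,Y) = 2.2263 bits

Marginal of X (row sums):
  P(X=0) = 1/43 + 4/43 = 5/43
  P(X=1) = 6/43 + 20/43 = 26/43
  P(X=2) = 1/43 + 7/43 = 8/43
  P(X=3) = 0 + 4/43 = 4/43
H(X) = -[(5/43)·log₂(5/43) + (26/43)·log₂(26/43) + (8/43)·log₂(8/43) + (4/43)·log₂(4/43)]
  = 0.360969 + 0.438871 + 0.451398 + 0.318722 = 1.5700 bits

H(Y|X) = Σ_x P(x)·H(Y|X=x):
  X=0: P(X=0) = 5/43, P(Y|X=0) = (1/5, 4/5) → H(Y|X=0) = 0.721928
  X=1: P(X=1) = 26/43, P(Y|X=1) = (3/13, 10/13) → H(Y|X=1) = 0.779350
  X=2: P(X=2) = 8/43, P(Y|X=2) = (1/8, 7/8) → H(Y|X=2) = 0.543564
  X=3: P(X=3) = 4/43, P(Y|X=3) = (0, 1) → H(Y|X=3) = 0.000000
H(Y|X) = (5/43)·0.721928 + (26/43)·0.779350 + (8/43)·0.543564 + (4/43)·0.000000 = 0.6563 bits

H(X,Y) = -Σ_{x,y} P(x,y) log₂ P(x,y). Per-cell terms -P(x,y)·log₂P(x,y):
  X=0: 0.126192, 0.318722
  X=1: 0.396461, 0.513645
  X=2: 0.126192, 0.426334
  X=3: 0.000000, 0.318722
  (cells with P = 0 contribute 0)
Sum of the 8 terms: H(X,Y) = 2.2263 bits

Chain rule check:
  H(X) + H(Y|X) = 1.5700 + 0.6563 = 2.2263 bits
  H(X,Y) = 2.2263 bits
✓ Chain rule verified.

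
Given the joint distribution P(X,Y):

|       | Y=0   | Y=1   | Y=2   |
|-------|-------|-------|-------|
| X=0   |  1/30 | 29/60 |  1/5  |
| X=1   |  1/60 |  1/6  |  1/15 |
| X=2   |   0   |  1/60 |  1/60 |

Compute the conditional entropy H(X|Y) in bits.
1.0000 bits

H(X|Y) = H(X,Y) - H(Y)

H(X,Y) = -Σ_{x,y} P(x,y) log₂ P(x,y). Per-cell terms -P(x,y)·log₂P(x,y):
  X=0: 0.16356, 0.50697, 0.46439
  X=1: 0.09845, 0.43083, 0.26046
  X=2: 0.00000, 0.09845, 0.09845
  (cells with P = 0 contribute 0)
Sum of the 9 terms: H(X,Y) = 2.1216 bits

Marginal of Y (column sums):
  P(Y=0) = 1/30 + 1/60 + 0 = 1/20
  P(Y=1) = 29/60 + 1/6 + 1/60 = 2/3
  P(Y=2) = 1/5 + 1/15 + 1/60 = 17/60
H(Y) = -[(1/20)·log₂(1/20) + (2/3)·log₂(2/3) + (17/60)·log₂(17/60)]
  = 0.21610 + 0.38998 + 0.51550 = 1.1216 bits

H(X|Y) = H(X,Y) - H(Y) = 2.1216 - 1.1216 = 1.0000 bits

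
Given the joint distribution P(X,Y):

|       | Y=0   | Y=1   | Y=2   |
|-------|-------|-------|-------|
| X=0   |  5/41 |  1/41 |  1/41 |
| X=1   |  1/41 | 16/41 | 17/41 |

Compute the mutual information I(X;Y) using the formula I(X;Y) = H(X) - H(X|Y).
0.2945 bits

I(X;Y) = H(X) - H(X|Y)

Marginal of X (row sums):
  P(X=0) = 5/41 + 1/41 + 1/41 = 7/41
  P(X=1) = 1/41 + 16/41 + 17/41 = 34/41
H(X) = -[(7/41)·log₂(7/41) + (34/41)·log₂(34/41)]
  = 0.43540 + 0.22398 = 0.65938 bits

Marginal of Y (column sums):
  P(Y=0) = 5/41 + 1/41 = 6/41
  P(Y=1) = 1/41 + 16/41 = 17/41
  P(Y=2) = 1/41 + 17/41 = 18/41
H(X|Y) = Σ_y P(y)·H(X|Y=y):
  Y=0: P(Y=0) = 6/41, P(X|Y=0) = (5/6, 1/6) → H(X|Y=0) = 0.65002
  Y=1: P(Y=1) = 17/41, P(X|Y=1) = (1/17, 16/17) → H(X|Y=1) = 0.32276
  Y=2: P(Y=2) = 18/41, P(X|Y=2) = (1/18, 17/18) → H(X|Y=2) = 0.30954
H(X|Y) = (6/41)·0.65002 + (17/41)·0.32276 + (18/41)·0.30954 = 0.36485 bits

I(X;Y) = H(X) - H(X|Y) = 0.65938 - 0.36485 = 0.2945 bits

Cross-check via I(X;Y) = H(X) + H(Y) - H(X,Y): computing H(Y) from the column sums and H(X,Y) from the 6 cells in the same way gives H(Y) = 1.45376 bits and H(X,Y) = 1.81861 bits, so
I(X;Y) = 0.65938 + 1.45376 - 1.81861 = 0.2945 bits ✓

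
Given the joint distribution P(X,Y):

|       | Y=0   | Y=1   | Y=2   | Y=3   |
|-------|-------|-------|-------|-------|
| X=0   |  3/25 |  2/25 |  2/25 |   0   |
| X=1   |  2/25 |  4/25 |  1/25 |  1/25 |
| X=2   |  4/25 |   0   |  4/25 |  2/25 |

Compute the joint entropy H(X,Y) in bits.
3.1737 bits

H(X,Y) = -Σ_{x,y} P(x,y) log₂ P(x,y). Per-cell terms -P(x,y)·log₂P(x,y):
  X=0: 0.3671, 0.2915, 0.2915, 0.0000
  X=1: 0.2915, 0.4230, 0.1858, 0.1858
  X=2: 0.4230, 0.0000, 0.4230, 0.2915
  (cells with P = 0 contribute 0)
Sum of the 12 terms: H(X,Y) = 3.1737 bits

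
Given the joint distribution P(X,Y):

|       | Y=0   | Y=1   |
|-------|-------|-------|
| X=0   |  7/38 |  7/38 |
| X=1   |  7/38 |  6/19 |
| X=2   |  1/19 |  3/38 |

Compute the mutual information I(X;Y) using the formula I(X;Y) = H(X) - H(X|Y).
0.0110 bits

I(X;Y) = H(X) - H(X|Y)

Marginal of X (row sums):
  P(X=0) = 7/38 + 7/38 = 7/19
  P(X=1) = 7/38 + 6/19 = 1/2
  P(X=2) = 1/19 + 3/38 = 5/38
H(X) = -[(7/19)·log₂(7/19) + (1/2)·log₂(1/2) + (5/38)·log₂(5/38)]
  = 0.5307 + 0.5000 + 0.3850 = 1.4157 bits

Marginal of Y (column sums):
  P(Y=0) = 7/38 + 7/38 + 1/19 = 8/19
  P(Y=1) = 7/38 + 6/19 + 3/38 = 11/19
H(X|Y) = Σ_y P(y)·H(X|Y=y):
  Y=0: P(Y=0) = 8/19, P(X|Y=0) = (7/16, 7/16, 1/8) → H(X|Y=0) = 1.4186
  Y=1: P(Y=1) = 11/19, P(X|Y=1) = (7/22, 6/11, 3/22) → H(X|Y=1) = 1.3946
H(X|Y) = (8/19)·1.4186 + (11/19)·1.3946 = 1.4047 bits

I(X;Y) = H(X) - H(X|Y) = 1.4157 - 1.4047 = 0.0110 bits

Cross-check via I(X;Y) = H(X) + H(Y) - H(X,Y): computing H(Y) from the column sums and H(X,Y) from the 6 cells in the same way gives H(Y) = 0.9819 bits and H(X,Y) = 2.3866 bits, so
I(X;Y) = 1.4157 + 0.9819 - 2.3866 = 0.0110 bits ✓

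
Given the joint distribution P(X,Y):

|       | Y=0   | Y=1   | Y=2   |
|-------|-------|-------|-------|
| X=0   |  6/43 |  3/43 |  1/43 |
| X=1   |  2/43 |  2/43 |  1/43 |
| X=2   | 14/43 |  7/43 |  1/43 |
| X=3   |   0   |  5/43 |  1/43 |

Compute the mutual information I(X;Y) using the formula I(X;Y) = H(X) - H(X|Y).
0.1888 bits

I(X;Y) = H(X) - H(X|Y)

Marginal of X (row sums):
  P(X=0) = 6/43 + 3/43 + 1/43 = 10/43
  P(X=1) = 2/43 + 2/43 + 1/43 = 5/43
  P(X=2) = 14/43 + 7/43 + 1/43 = 22/43
  P(X=3) = 0 + 5/43 + 1/43 = 6/43
H(X) = -[(10/43)·log₂(10/43) + (5/43)·log₂(5/43) + (22/43)·log₂(22/43) + (6/43)·log₂(6/43)]
  = 0.48938 + 0.36097 + 0.49466 + 0.39646 = 1.7415 bits

Marginal of Y (column sums):
  P(Y=0) = 6/43 + 2/43 + 14/43 + 0 = 22/43
  P(Y=1) = 3/43 + 2/43 + 7/43 + 5/43 = 17/43
  P(Y=2) = 1/43 + 1/43 + 1/43 + 1/43 = 4/43
H(X|Y) = Σ_y P(y)·H(X|Y=y):
  Y=0: P(Y=0) = 22/43, P(X|Y=0) = (3/11, 1/11, 7/11, 0) → H(X|Y=0) = 1.24067
  Y=1: P(Y=1) = 17/43, P(X|Y=1) = (3/17, 2/17, 7/17, 5/17) → H(X|Y=1) = 1.85123
  Y=2: P(Y=2) = 4/43, P(X|Y=2) = (1/4, 1/4, 1/4, 1/4) → H(X|Y=2) = 2.00000
H(X|Y) = (22/43)·1.24067 + (17/43)·1.85123 + (4/43)·2.00000 = 1.5527 bits

I(X;Y) = H(X) - H(X|Y) = 1.7415 - 1.5527 = 0.1888 bits

Cross-check via I(X;Y) = H(X) + H(Y) - H(X,Y): computing H(Y) from the column sums and H(X,Y) from the 12 cells in the same way gives H(Y) = 1.3427 bits and H(X,Y) = 2.8954 bits, so
I(X;Y) = 1.7415 + 1.3427 - 2.8954 = 0.1888 bits ✓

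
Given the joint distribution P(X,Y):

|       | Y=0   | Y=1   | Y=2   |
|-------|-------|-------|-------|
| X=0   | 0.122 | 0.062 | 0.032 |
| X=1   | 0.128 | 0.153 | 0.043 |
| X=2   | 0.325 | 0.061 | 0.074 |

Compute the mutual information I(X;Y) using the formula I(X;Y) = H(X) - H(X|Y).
0.0824 bits

I(X;Y) = H(X) - H(X|Y)

Marginal of X (row sums):
  P(X=0) = 0.122 + 0.062 + 0.032 = 0.216
  P(X=1) = 0.128 + 0.153 + 0.043 = 0.324
  P(X=2) = 0.325 + 0.061 + 0.074 = 0.460
H(X) = -[0.216·log₂(0.216) + 0.324·log₂(0.324) + 0.460·log₂(0.460)]
  = 0.4776 + 0.5268 + 0.5153 = 1.5197 bits

Marginal of Y (column sums):
  P(Y=0) = 0.122 + 0.128 + 0.325 = 0.575
  P(Y=1) = 0.062 + 0.153 + 0.061 = 0.276
  P(Y=2) = 0.032 + 0.043 + 0.074 = 0.149
H(X|Y) = Σ_y P(y)·H(X|Y=y):
  Y=0: P(Y=0) = 0.575, P(X|Y=0) = (122/575, 128/575, 13/23) → H(X|Y=0) = 1.4223
  Y=1: P(Y=1) = 0.276, P(X|Y=1) = (31/138, 51/92, 61/276) → H(X|Y=1) = 1.4371
  Y=2: P(Y=2) = 0.149, P(X|Y=2) = (32/149, 43/149, 74/149) → H(X|Y=2) = 1.4955
H(X|Y) = 0.575·1.4223 + 0.276·1.4371 + 0.149·1.4955 = 1.4373 bits

I(X;Y) = H(X) - H(X|Y) = 1.5197 - 1.4373 = 0.0824 bits

Cross-check via I(X;Y) = H(X) + H(Y) - H(X,Y): computing H(Y) from the column sums and H(X,Y) from the 9 cells in the same way gives H(Y) = 1.3809 bits and H(X,Y) = 2.8182 bits, so
I(X;Y) = 1.5197 + 1.3809 - 2.8182 = 0.0824 bits ✓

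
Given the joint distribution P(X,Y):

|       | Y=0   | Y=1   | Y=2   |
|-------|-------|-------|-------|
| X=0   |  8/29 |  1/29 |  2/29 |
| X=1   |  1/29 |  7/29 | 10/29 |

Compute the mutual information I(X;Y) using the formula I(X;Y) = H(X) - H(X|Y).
0.3824 bits

I(X;Y) = H(X) - H(X|Y)

Marginal of X (row sums):
  P(X=0) = 8/29 + 1/29 + 2/29 = 11/29
  P(X=1) = 1/29 + 7/29 + 10/29 = 18/29
H(X) = -[(11/29)·log₂(11/29) + (18/29)·log₂(18/29)]
  = 0.53048 + 0.42707 = 0.95755 bits

Marginal of Y (column sums):
  P(Y=0) = 8/29 + 1/29 = 9/29
  P(Y=1) = 1/29 + 7/29 = 8/29
  P(Y=2) = 2/29 + 10/29 = 12/29
H(X|Y) = Σ_y P(y)·H(X|Y=y):
  Y=0: P(Y=0) = 9/29, P(X|Y=0) = (8/9, 1/9) → H(X|Y=0) = 0.50326
  Y=1: P(Y=1) = 8/29, P(X|Y=1) = (1/8, 7/8) → H(X|Y=1) = 0.54356
  Y=2: P(Y=2) = 12/29, P(X|Y=2) = (1/6, 5/6) → H(X|Y=2) = 0.65002
H(X|Y) = (9/29)·0.50326 + (8/29)·0.54356 + (12/29)·0.65002 = 0.57511 bits

I(X;Y) = H(X) - H(X|Y) = 0.95755 - 0.57511 = 0.3824 bits

Cross-check via I(X;Y) = H(X) + H(Y) - H(X,Y): computing H(Y) from the column sums and H(X,Y) from the 6 cells in the same way gives H(Y) = 1.56319 bits and H(X,Y) = 2.13830 bits, so
I(X;Y) = 0.95755 + 1.56319 - 2.13830 = 0.3824 bits ✓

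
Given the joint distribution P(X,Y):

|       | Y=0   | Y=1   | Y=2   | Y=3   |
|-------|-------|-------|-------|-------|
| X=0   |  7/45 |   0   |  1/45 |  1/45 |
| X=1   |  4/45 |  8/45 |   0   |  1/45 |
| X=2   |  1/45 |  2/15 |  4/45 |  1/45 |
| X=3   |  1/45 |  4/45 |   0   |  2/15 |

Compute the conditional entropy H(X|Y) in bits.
1.4363 bits

H(X|Y) = H(X,Y) - H(Y)

H(X,Y) = -Σ_{x,y} P(x,y) log₂ P(x,y). Per-cell terms -P(x,y)·log₂P(x,y):
  X=0: 0.41759, 0.00000, 0.12204, 0.12204
  X=1: 0.31039, 0.44300, 0.00000, 0.12204
  X=2: 0.12204, 0.38759, 0.31039, 0.12204
  X=3: 0.12204, 0.31039, 0.00000, 0.38759
  (cells with P = 0 contribute 0)
Sum of the 16 terms: H(X,Y) = 3.2992 bits

Marginal of Y (column sums):
  P(Y=0) = 7/45 + 4/45 + 1/45 + 1/45 = 13/45
  P(Y=1) = 0 + 8/45 + 2/15 + 4/45 = 2/5
  P(Y=2) = 1/45 + 0 + 4/45 + 0 = 1/9
  P(Y=3) = 1/45 + 1/45 + 1/45 + 2/15 = 1/5
H(Y) = -[(13/45)·log₂(13/45) + (2/5)·log₂(2/5) + (1/9)·log₂(1/9) + (1/5)·log₂(1/5)]
  = 0.51752 + 0.52877 + 0.35221 + 0.46439 = 1.8629 bits

H(X|Y) = H(X,Y) - H(Y) = 3.2992 - 1.8629 = 1.4363 bits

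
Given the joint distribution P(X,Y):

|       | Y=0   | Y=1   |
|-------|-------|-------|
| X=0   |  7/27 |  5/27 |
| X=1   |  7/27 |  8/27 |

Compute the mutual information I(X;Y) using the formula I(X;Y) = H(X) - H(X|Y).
0.0097 bits

I(X;Y) = H(X) - H(X|Y)

Marginal of X (row sums):
  P(X=0) = 7/27 + 5/27 = 4/9
  P(X=1) = 7/27 + 8/27 = 5/9
H(X) = -[(4/9)·log₂(4/9) + (5/9)·log₂(5/9)]
  = 0.51997 + 0.47111 = 0.99108 bits

Marginal of Y (column sums):
  P(Y=0) = 7/27 + 7/27 = 14/27
  P(Y=1) = 5/27 + 8/27 = 13/27
H(X|Y) = Σ_y P(y)·H(X|Y=y):
  Y=0: P(Y=0) = 14/27, P(X|Y=0) = (1/2, 1/2) → H(X|Y=0) = 1.00000
  Y=1: P(Y=1) = 13/27, P(X|Y=1) = (5/13, 8/13) → H(X|Y=1) = 0.96124
H(X|Y) = (14/27)·1.00000 + (13/27)·0.96124 = 0.98134 bits

I(X;Y) = H(X) - H(X|Y) = 0.99108 - 0.98134 = 0.0097 bits

Cross-check via I(X;Y) = H(X) + H(Y) - H(X,Y): computing H(Y) from the column sums and H(X,Y) from the 4 cells in the same way gives H(Y) = 0.99901 bits and H(X,Y) = 1.98035 bits, so
I(X;Y) = 0.99108 + 0.99901 - 1.98035 = 0.0097 bits ✓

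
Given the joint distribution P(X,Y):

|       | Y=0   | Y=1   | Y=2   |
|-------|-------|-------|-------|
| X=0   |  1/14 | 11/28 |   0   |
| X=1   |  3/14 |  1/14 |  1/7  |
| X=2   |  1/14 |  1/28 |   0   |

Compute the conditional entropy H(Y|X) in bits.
1.0113 bits

H(Y|X) = H(X,Y) - H(X)

H(X,Y) = -Σ_{x,y} P(x,y) log₂ P(x,y). Per-cell terms -P(x,y)·log₂P(x,y):
  X=0: 0.27195, 0.52954, 0.00000
  X=1: 0.47623, 0.27195, 0.40105
  X=2: 0.27195, 0.17169, 0.00000
  (cells with P = 0 contribute 0)
Sum of the 9 terms: H(X,Y) = 2.3944 bits

Marginal of X (row sums):
  P(X=0) = 1/14 + 11/28 + 0 = 13/28
  P(X=1) = 3/14 + 1/14 + 1/7 = 3/7
  P(X=2) = 1/14 + 1/28 + 0 = 3/28
H(X) = -[(13/28)·log₂(13/28) + (3/7)·log₂(3/7) + (3/28)·log₂(3/28)]
  = 0.51392 + 0.52388 + 0.34526 = 1.3831 bits

H(Y|X) = H(X,Y) - H(X) = 2.3944 - 1.3831 = 1.0113 bits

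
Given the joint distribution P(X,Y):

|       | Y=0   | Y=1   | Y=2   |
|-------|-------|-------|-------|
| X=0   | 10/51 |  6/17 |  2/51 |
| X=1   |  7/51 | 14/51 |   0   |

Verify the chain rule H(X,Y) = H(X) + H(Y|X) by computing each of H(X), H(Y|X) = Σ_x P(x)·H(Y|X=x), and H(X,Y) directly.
H(X) = 0.9774 bits, H(Y|X) = 1.1022 bits, H(X,Y) = 2.0796 bits

Marginal of X (row sums):
  P(X=0) = 10/51 + 6/17 + 2/51 = 10/17
  P(X=1) = 7/51 + 14/51 + 0 = 7/17
H(X) = -[(10/17)·log₂(10/17) + (7/17)·log₂(7/17)]
  = 0.4503 + 0.5271 = 0.9774 bits

H(Y|X) = Σ_x P(x)·H(Y|X=x):
  X=0: P(X=0) = 10/17, P(Y|X=0) = (1/3, 3/5, 1/15) → H(Y|X=0) = 1.2310
  X=1: P(X=1) = 7/17, P(Y|X=1) = (1/3, 2/3, 0) → H(Y|X=1) = 0.9183
H(Y|X) = (10/17)·1.2310 + (7/17)·0.9183 = 1.1022 bits

H(X,Y) = -Σ_{x,y} P(x,y) log₂ P(x,y). Per-cell terms -P(x,y)·log₂P(x,y):
  X=0: 0.4609, 0.5303, 0.1832
  X=1: 0.3932, 0.5120, 0.0000
  (cells with P = 0 contribute 0)
Sum of the 6 terms: H(X,Y) = 2.0796 bits

Chain rule check:
  H(X) + H(Y|X) = 0.9774 + 1.1022 = 2.0796 bits
  H(X,Y) = 2.0796 bits
✓ Chain rule verified.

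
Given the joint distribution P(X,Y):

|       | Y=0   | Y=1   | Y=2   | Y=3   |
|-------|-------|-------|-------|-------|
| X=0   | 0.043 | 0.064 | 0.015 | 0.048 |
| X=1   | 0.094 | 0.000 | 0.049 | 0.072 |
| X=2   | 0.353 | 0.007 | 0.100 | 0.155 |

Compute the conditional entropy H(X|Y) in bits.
1.1717 bits

H(X|Y) = H(X,Y) - H(Y)

H(X,Y) = -Σ_{x,y} P(x,y) log₂ P(x,y). Per-cell terms -P(x,y)·log₂P(x,y):
  X=0: 0.1951993, 0.2538102, 0.0908834, 0.2102794
  X=1: 0.3206524, 0.0000000, 0.2132026, 0.2733019
  X=2: 0.5302977, 0.0501090, 0.3321928, 0.4168973
  (cells with P = 0 contribute 0)
Sum of the 12 terms: H(X,Y) = 2.886826 bits

Marginal of Y (column sums):
  P(Y=0) = 0.043 + 0.094 + 0.353 = 0.490
  P(Y=1) = 0.064 + 0.000 + 0.007 = 0.071
  P(Y=2) = 0.015 + 0.049 + 0.100 = 0.164
  P(Y=3) = 0.048 + 0.072 + 0.155 = 0.275
H(Y) = -[0.490·log₂(0.490) + 0.071·log₂(0.071) + 0.164·log₂(0.164) + 0.275·log₂(0.275)]
  = 0.5042817 + 0.2709386 + 0.4277501 + 0.5121865 = 1.715157 bits

H(X|Y) = H(X,Y) - H(Y) = 2.886826 - 1.715157 = 1.1717 bits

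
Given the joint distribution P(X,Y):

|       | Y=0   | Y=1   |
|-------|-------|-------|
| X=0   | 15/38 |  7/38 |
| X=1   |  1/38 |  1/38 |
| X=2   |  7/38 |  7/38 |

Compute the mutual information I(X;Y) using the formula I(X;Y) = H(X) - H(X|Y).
0.0243 bits

I(X;Y) = H(X) - H(X|Y)

Marginal of X (row sums):
  P(X=0) = 15/38 + 7/38 = 11/19
  P(X=1) = 1/38 + 1/38 = 1/19
  P(X=2) = 7/38 + 7/38 = 7/19
H(X) = -[(11/19)·log₂(11/19) + (1/19)·log₂(1/19) + (7/19)·log₂(7/19)]
  = 0.4565 + 0.2236 + 0.5307 = 1.2108 bits

Marginal of Y (column sums):
  P(Y=0) = 15/38 + 1/38 + 7/38 = 23/38
  P(Y=1) = 7/38 + 1/38 + 7/38 = 15/38
H(X|Y) = Σ_y P(y)·H(X|Y=y):
  Y=0: P(Y=0) = 23/38, P(X|Y=0) = (15/23, 1/23, 7/23) → H(X|Y=0) = 1.1212
  Y=1: P(Y=1) = 15/38, P(X|Y=1) = (7/15, 1/15, 7/15) → H(X|Y=1) = 1.2867
H(X|Y) = (23/38)·1.1212 + (15/38)·1.2867 = 1.1865 bits

I(X;Y) = H(X) - H(X|Y) = 1.2108 - 1.1865 = 0.0243 bits

Cross-check via I(X;Y) = H(X) + H(Y) - H(X,Y): computing H(Y) from the column sums and H(X,Y) from the 6 cells in the same way gives H(Y) = 0.9678 bits and H(X,Y) = 2.1543 bits, so
I(X;Y) = 1.2108 + 0.9678 - 2.1543 = 0.0243 bits ✓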